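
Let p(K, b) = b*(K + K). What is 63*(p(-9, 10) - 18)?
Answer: -12474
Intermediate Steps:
p(K, b) = 2*K*b (p(K, b) = b*(2*K) = 2*K*b)
63*(p(-9, 10) - 18) = 63*(2*(-9)*10 - 18) = 63*(-180 - 18) = 63*(-198) = -12474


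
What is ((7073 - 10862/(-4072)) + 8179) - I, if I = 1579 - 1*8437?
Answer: 45021391/2036 ≈ 22113.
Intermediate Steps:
I = -6858 (I = 1579 - 8437 = -6858)
((7073 - 10862/(-4072)) + 8179) - I = ((7073 - 10862/(-4072)) + 8179) - 1*(-6858) = ((7073 - 10862*(-1/4072)) + 8179) + 6858 = ((7073 + 5431/2036) + 8179) + 6858 = (14406059/2036 + 8179) + 6858 = 31058503/2036 + 6858 = 45021391/2036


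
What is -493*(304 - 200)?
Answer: -51272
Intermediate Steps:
-493*(304 - 200) = -493*104 = -51272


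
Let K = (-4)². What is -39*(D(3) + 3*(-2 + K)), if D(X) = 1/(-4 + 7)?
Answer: -1651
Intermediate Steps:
K = 16
D(X) = ⅓ (D(X) = 1/3 = ⅓)
-39*(D(3) + 3*(-2 + K)) = -39*(⅓ + 3*(-2 + 16)) = -39*(⅓ + 3*14) = -39*(⅓ + 42) = -39*127/3 = -1651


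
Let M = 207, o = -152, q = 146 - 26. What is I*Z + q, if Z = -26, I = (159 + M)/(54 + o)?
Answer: 10638/49 ≈ 217.10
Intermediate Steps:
q = 120
I = -183/49 (I = (159 + 207)/(54 - 152) = 366/(-98) = 366*(-1/98) = -183/49 ≈ -3.7347)
I*Z + q = -183/49*(-26) + 120 = 4758/49 + 120 = 10638/49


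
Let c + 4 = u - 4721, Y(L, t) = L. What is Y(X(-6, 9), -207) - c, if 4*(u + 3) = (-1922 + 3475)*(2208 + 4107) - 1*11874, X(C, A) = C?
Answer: -9776433/4 ≈ -2.4441e+6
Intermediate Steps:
u = 9795309/4 (u = -3 + ((-1922 + 3475)*(2208 + 4107) - 1*11874)/4 = -3 + (1553*6315 - 11874)/4 = -3 + (9807195 - 11874)/4 = -3 + (1/4)*9795321 = -3 + 9795321/4 = 9795309/4 ≈ 2.4488e+6)
c = 9776409/4 (c = -4 + (9795309/4 - 4721) = -4 + 9776425/4 = 9776409/4 ≈ 2.4441e+6)
Y(X(-6, 9), -207) - c = -6 - 1*9776409/4 = -6 - 9776409/4 = -9776433/4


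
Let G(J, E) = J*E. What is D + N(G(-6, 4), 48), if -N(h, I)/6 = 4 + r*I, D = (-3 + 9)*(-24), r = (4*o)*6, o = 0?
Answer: -168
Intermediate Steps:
r = 0 (r = (4*0)*6 = 0*6 = 0)
G(J, E) = E*J
D = -144 (D = 6*(-24) = -144)
N(h, I) = -24 (N(h, I) = -6*(4 + 0*I) = -6*(4 + 0) = -6*4 = -24)
D + N(G(-6, 4), 48) = -144 - 24 = -168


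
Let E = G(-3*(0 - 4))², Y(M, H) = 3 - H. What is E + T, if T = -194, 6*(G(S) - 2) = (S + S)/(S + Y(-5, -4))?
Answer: -68270/361 ≈ -189.11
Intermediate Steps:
G(S) = 2 + S/(3*(7 + S)) (G(S) = 2 + ((S + S)/(S + (3 - 1*(-4))))/6 = 2 + ((2*S)/(S + (3 + 4)))/6 = 2 + ((2*S)/(S + 7))/6 = 2 + ((2*S)/(7 + S))/6 = 2 + (2*S/(7 + S))/6 = 2 + S/(3*(7 + S)))
E = 1764/361 (E = (7*(6 - 3*(0 - 4))/(3*(7 - 3*(0 - 4))))² = (7*(6 - 3*(-4))/(3*(7 - 3*(-4))))² = (7*(6 + 12)/(3*(7 + 12)))² = ((7/3)*18/19)² = ((7/3)*(1/19)*18)² = (42/19)² = 1764/361 ≈ 4.8864)
E + T = 1764/361 - 194 = -68270/361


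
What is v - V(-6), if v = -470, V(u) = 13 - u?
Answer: -489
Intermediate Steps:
v - V(-6) = -470 - (13 - 1*(-6)) = -470 - (13 + 6) = -470 - 1*19 = -470 - 19 = -489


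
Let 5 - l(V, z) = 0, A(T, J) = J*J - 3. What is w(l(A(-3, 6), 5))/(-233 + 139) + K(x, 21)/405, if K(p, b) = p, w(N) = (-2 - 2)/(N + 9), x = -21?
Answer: -2168/44415 ≈ -0.048812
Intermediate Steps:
A(T, J) = -3 + J² (A(T, J) = J² - 3 = -3 + J²)
l(V, z) = 5 (l(V, z) = 5 - 1*0 = 5 + 0 = 5)
w(N) = -4/(9 + N)
w(l(A(-3, 6), 5))/(-233 + 139) + K(x, 21)/405 = (-4/(9 + 5))/(-233 + 139) - 21/405 = -4/14/(-94) - 21*1/405 = -4*1/14*(-1/94) - 7/135 = -2/7*(-1/94) - 7/135 = 1/329 - 7/135 = -2168/44415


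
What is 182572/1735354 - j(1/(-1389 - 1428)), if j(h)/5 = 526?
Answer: -2281899224/867677 ≈ -2629.9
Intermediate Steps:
j(h) = 2630 (j(h) = 5*526 = 2630)
182572/1735354 - j(1/(-1389 - 1428)) = 182572/1735354 - 1*2630 = 182572*(1/1735354) - 2630 = 91286/867677 - 2630 = -2281899224/867677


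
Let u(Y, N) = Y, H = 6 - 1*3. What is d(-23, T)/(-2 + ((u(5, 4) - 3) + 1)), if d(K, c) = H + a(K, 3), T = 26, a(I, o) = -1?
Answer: 2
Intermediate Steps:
H = 3 (H = 6 - 3 = 3)
d(K, c) = 2 (d(K, c) = 3 - 1 = 2)
d(-23, T)/(-2 + ((u(5, 4) - 3) + 1)) = 2/(-2 + ((5 - 3) + 1)) = 2/(-2 + (2 + 1)) = 2/(-2 + 3) = 2/1 = 1*2 = 2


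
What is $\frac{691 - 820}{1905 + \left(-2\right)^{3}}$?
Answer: $- \frac{129}{1897} \approx -0.068002$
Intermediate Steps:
$\frac{691 - 820}{1905 + \left(-2\right)^{3}} = - \frac{129}{1905 - 8} = - \frac{129}{1897}$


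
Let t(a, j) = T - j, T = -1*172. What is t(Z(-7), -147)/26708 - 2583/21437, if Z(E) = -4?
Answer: -69522689/572539396 ≈ -0.12143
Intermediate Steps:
T = -172
t(a, j) = -172 - j
t(Z(-7), -147)/26708 - 2583/21437 = (-172 - 1*(-147))/26708 - 2583/21437 = (-172 + 147)*(1/26708) - 2583*1/21437 = -25*1/26708 - 2583/21437 = -25/26708 - 2583/21437 = -69522689/572539396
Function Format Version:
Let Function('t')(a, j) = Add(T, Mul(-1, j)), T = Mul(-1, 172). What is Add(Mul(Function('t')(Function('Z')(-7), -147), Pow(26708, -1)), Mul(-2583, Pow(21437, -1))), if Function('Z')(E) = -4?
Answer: Rational(-69522689, 572539396) ≈ -0.12143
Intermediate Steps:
T = -172
Function('t')(a, j) = Add(-172, Mul(-1, j))
Add(Mul(Function('t')(Function('Z')(-7), -147), Pow(26708, -1)), Mul(-2583, Pow(21437, -1))) = Add(Mul(Add(-172, Mul(-1, -147)), Pow(26708, -1)), Mul(-2583, Pow(21437, -1))) = Add(Mul(Add(-172, 147), Rational(1, 26708)), Mul(-2583, Rational(1, 21437))) = Add(Mul(-25, Rational(1, 26708)), Rational(-2583, 21437)) = Add(Rational(-25, 26708), Rational(-2583, 21437)) = Rational(-69522689, 572539396)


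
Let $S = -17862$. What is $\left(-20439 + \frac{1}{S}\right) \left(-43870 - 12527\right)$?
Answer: $\frac{6863165595781}{5954} \approx 1.1527 \cdot 10^{9}$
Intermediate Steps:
$\left(-20439 + \frac{1}{S}\right) \left(-43870 - 12527\right) = \left(-20439 + \frac{1}{-17862}\right) \left(-43870 - 12527\right) = \left(-20439 - \frac{1}{17862}\right) \left(-56397\right) = \left(- \frac{365081419}{17862}\right) \left(-56397\right) = \frac{6863165595781}{5954}$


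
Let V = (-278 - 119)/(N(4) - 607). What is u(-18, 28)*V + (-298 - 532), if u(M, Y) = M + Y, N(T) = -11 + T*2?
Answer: -50233/61 ≈ -823.49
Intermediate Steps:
N(T) = -11 + 2*T
V = 397/610 (V = (-278 - 119)/((-11 + 2*4) - 607) = -397/((-11 + 8) - 607) = -397/(-3 - 607) = -397/(-610) = -397*(-1/610) = 397/610 ≈ 0.65082)
u(-18, 28)*V + (-298 - 532) = (-18 + 28)*(397/610) + (-298 - 532) = 10*(397/610) - 830 = 397/61 - 830 = -50233/61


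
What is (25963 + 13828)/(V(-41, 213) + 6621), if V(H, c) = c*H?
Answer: -39791/2112 ≈ -18.840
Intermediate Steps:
V(H, c) = H*c
(25963 + 13828)/(V(-41, 213) + 6621) = (25963 + 13828)/(-41*213 + 6621) = 39791/(-8733 + 6621) = 39791/(-2112) = 39791*(-1/2112) = -39791/2112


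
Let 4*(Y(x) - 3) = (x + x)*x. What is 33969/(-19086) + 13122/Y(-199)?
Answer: -281505733/251979734 ≈ -1.1172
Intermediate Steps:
Y(x) = 3 + x²/2 (Y(x) = 3 + ((x + x)*x)/4 = 3 + ((2*x)*x)/4 = 3 + (2*x²)/4 = 3 + x²/2)
33969/(-19086) + 13122/Y(-199) = 33969/(-19086) + 13122/(3 + (½)*(-199)²) = 33969*(-1/19086) + 13122/(3 + (½)*39601) = -11323/6362 + 13122/(3 + 39601/2) = -11323/6362 + 13122/(39607/2) = -11323/6362 + 13122*(2/39607) = -11323/6362 + 26244/39607 = -281505733/251979734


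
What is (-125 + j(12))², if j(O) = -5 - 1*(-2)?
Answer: 16384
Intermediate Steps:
j(O) = -3 (j(O) = -5 + 2 = -3)
(-125 + j(12))² = (-125 - 3)² = (-128)² = 16384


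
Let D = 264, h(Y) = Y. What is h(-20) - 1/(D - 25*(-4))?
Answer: -7281/364 ≈ -20.003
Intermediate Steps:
h(-20) - 1/(D - 25*(-4)) = -20 - 1/(264 - 25*(-4)) = -20 - 1/(264 + 100) = -20 - 1/364 = -7281/364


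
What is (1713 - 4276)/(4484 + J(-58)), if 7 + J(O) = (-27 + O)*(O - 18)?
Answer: -2563/10937 ≈ -0.23434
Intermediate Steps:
J(O) = -7 + (-27 + O)*(-18 + O) (J(O) = -7 + (-27 + O)*(O - 18) = -7 + (-27 + O)*(-18 + O))
(1713 - 4276)/(4484 + J(-58)) = (1713 - 4276)/(4484 + (479 + (-58)² - 45*(-58))) = -2563/(4484 + (479 + 3364 + 2610)) = -2563/(4484 + 6453) = -2563/10937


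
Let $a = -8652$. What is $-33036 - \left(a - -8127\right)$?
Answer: $-32511$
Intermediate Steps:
$-33036 - \left(a - -8127\right) = -33036 - \left(-8652 - -8127\right) = -33036 - \left(-8652 + 8127\right) = -33036 - -525 = -33036 + 525 = -32511$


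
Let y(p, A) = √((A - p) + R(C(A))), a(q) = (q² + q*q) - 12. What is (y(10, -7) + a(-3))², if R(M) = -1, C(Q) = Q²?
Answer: 18 + 36*I*√2 ≈ 18.0 + 50.912*I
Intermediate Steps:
a(q) = -12 + 2*q² (a(q) = (q² + q²) - 12 = 2*q² - 12 = -12 + 2*q²)
y(p, A) = √(-1 + A - p) (y(p, A) = √((A - p) - 1) = √(-1 + A - p))
(y(10, -7) + a(-3))² = (√(-1 - 7 - 1*10) + (-12 + 2*(-3)²))² = (√(-1 - 7 - 10) + (-12 + 2*9))² = (√(-18) + (-12 + 18))² = (3*I*√2 + 6)² = (6 + 3*I*√2)²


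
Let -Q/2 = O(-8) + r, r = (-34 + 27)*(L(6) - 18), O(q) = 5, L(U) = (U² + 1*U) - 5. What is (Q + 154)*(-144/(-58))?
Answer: 29520/29 ≈ 1017.9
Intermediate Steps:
L(U) = -5 + U + U² (L(U) = (U² + U) - 5 = (U + U²) - 5 = -5 + U + U²)
r = -133 (r = (-34 + 27)*((-5 + 6 + 6²) - 18) = -7*((-5 + 6 + 36) - 18) = -7*(37 - 18) = -7*19 = -133)
Q = 256 (Q = -2*(5 - 133) = -2*(-128) = 256)
(Q + 154)*(-144/(-58)) = (256 + 154)*(-144/(-58)) = 410*(-144*(-1/58)) = 410*(72/29) = 29520/29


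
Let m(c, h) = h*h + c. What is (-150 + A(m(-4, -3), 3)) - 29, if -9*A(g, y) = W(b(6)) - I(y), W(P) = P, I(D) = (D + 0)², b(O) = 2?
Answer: -1604/9 ≈ -178.22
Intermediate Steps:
I(D) = D²
m(c, h) = c + h² (m(c, h) = h² + c = c + h²)
A(g, y) = -2/9 + y²/9 (A(g, y) = -(2 - y²)/9 = -2/9 + y²/9)
(-150 + A(m(-4, -3), 3)) - 29 = (-150 + (-2/9 + (⅑)*3²)) - 29 = (-150 + (-2/9 + (⅑)*9)) - 29 = (-150 + (-2/9 + 1)) - 29 = (-150 + 7/9) - 29 = -1343/9 - 29 = -1604/9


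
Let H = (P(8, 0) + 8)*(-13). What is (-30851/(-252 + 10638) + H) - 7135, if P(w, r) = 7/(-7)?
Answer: -75080087/10386 ≈ -7229.0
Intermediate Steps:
P(w, r) = -1 (P(w, r) = 7*(-⅐) = -1)
H = -91 (H = (-1 + 8)*(-13) = 7*(-13) = -91)
(-30851/(-252 + 10638) + H) - 7135 = (-30851/(-252 + 10638) - 91) - 7135 = (-30851/10386 - 91) - 7135 = -975977/10386 - 7135 = -75080087/10386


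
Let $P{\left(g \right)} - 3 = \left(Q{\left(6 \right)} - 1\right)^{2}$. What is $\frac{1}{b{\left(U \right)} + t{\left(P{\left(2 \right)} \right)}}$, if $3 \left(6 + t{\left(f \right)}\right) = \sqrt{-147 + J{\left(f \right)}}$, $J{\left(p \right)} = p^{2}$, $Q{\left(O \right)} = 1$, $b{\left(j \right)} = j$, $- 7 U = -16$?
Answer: $- \frac{273}{2141} - \frac{49 i \sqrt{138}}{4282} \approx -0.12751 - 0.13443 i$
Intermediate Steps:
$U = \frac{16}{7}$ ($U = \left(- \frac{1}{7}\right) \left(-16\right) = \frac{16}{7} \approx 2.2857$)
$P{\left(g \right)} = 3$ ($P{\left(g \right)} = 3 + \left(1 - 1\right)^{2} = 3 + 0^{2} = 3 + 0 = 3$)
$t{\left(f \right)} = -6 + \frac{\sqrt{-147 + f^{2}}}{3}$
$\frac{1}{b{\left(U \right)} + t{\left(P{\left(2 \right)} \right)}} = \frac{1}{\frac{16}{7} - \left(6 - \frac{\sqrt{-147 + 3^{2}}}{3}\right)} = \frac{1}{\frac{16}{7} - \left(6 - \frac{\sqrt{-147 + 9}}{3}\right)} = \frac{1}{\frac{16}{7} - \left(6 - \frac{\sqrt{-138}}{3}\right)} = \frac{1}{\frac{16}{7} - \left(6 - \frac{i \sqrt{138}}{3}\right)} = \frac{1}{- \frac{26}{7} + \frac{i \sqrt{138}}{3}}$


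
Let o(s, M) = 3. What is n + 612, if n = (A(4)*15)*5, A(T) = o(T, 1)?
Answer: 837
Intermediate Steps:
A(T) = 3
n = 225 (n = (3*15)*5 = 45*5 = 225)
n + 612 = 225 + 612 = 837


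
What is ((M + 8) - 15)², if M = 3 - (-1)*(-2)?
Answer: 36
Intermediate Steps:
M = 1 (M = 3 - 1*2 = 3 - 2 = 1)
((M + 8) - 15)² = ((1 + 8) - 15)² = (9 - 15)² = (-6)² = 36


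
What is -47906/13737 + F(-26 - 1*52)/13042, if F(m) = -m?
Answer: -311859283/89578977 ≈ -3.4814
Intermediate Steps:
-47906/13737 + F(-26 - 1*52)/13042 = -47906/13737 - (-26 - 1*52)/13042 = -47906*1/13737 - (-26 - 52)*(1/13042) = -47906/13737 - 1*(-78)*(1/13042) = -47906/13737 + 78*(1/13042) = -47906/13737 + 39/6521 = -311859283/89578977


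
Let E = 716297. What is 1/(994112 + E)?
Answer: 1/1710409 ≈ 5.8466e-7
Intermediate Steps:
1/(994112 + E) = 1/(994112 + 716297) = 1/1710409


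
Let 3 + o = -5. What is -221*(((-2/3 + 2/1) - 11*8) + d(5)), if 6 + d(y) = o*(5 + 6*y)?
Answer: 247078/3 ≈ 82359.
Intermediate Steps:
o = -8 (o = -3 - 5 = -8)
d(y) = -46 - 48*y (d(y) = -6 - 8*(5 + 6*y) = -6 + (-40 - 48*y) = -46 - 48*y)
-221*(((-2/3 + 2/1) - 11*8) + d(5)) = -221*(((-2/3 + 2/1) - 11*8) + (-46 - 48*5)) = -221*(((-2*1/3 + 2*1) - 88) + (-46 - 240)) = -221*(((-2/3 + 2) - 88) - 286) = -221*((4/3 - 88) - 286) = -221*(-260/3 - 286) = -221*(-1118/3) = 247078/3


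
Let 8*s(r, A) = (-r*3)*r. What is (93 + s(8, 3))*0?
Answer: 0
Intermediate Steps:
s(r, A) = -3*r²/8 (s(r, A) = ((-r*3)*r)/8 = ((-3*r)*r)/8 = (-3*r²)/8 = -3*r²/8)
(93 + s(8, 3))*0 = (93 - 3/8*8²)*0 = (93 - 3/8*64)*0 = (93 - 24)*0 = 69*0 = 0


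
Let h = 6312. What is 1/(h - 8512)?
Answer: -1/2200 ≈ -0.00045455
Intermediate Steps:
1/(h - 8512) = 1/(6312 - 8512) = 1/(-2200) = -1/2200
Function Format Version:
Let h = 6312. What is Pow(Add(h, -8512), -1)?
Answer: Rational(-1, 2200) ≈ -0.00045455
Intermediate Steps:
Pow(Add(h, -8512), -1) = Pow(Add(6312, -8512), -1) = Pow(-2200, -1) = Rational(-1, 2200)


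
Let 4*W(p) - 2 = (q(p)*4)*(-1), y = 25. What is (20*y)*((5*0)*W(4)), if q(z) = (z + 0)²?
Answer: 0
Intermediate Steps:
q(z) = z²
W(p) = ½ - p² (W(p) = ½ + ((p²*4)*(-1))/4 = ½ + ((4*p²)*(-1))/4 = ½ + (-4*p²)/4 = ½ - p²)
(20*y)*((5*0)*W(4)) = (20*25)*((5*0)*(½ - 1*4²)) = 500*(0*(½ - 1*16)) = 500*(0*(½ - 16)) = 500*(0*(-31/2)) = 500*0 = 0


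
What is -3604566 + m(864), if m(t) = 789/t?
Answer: -1038114745/288 ≈ -3.6046e+6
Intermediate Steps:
-3604566 + m(864) = -3604566 + 789/864 = -3604566 + 789*(1/864) = -3604566 + 263/288 = -1038114745/288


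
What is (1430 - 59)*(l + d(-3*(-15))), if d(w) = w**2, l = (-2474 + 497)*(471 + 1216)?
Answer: -4569781554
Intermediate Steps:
l = -3335199 (l = -1977*1687 = -3335199)
(1430 - 59)*(l + d(-3*(-15))) = (1430 - 59)*(-3335199 + (-3*(-15))**2) = 1371*(-3335199 + 45**2) = 1371*(-3335199 + 2025) = 1371*(-3333174) = -4569781554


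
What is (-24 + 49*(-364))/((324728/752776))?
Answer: -1680572420/40591 ≈ -41403.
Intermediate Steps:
(-24 + 49*(-364))/((324728/752776)) = (-24 - 17836)/((324728*(1/752776))) = -17860/40591/94097 = -17860*94097/40591 = -1680572420/40591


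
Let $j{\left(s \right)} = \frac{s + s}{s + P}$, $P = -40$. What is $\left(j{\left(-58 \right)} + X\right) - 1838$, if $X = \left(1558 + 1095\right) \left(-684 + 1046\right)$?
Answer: $\frac{46968910}{49} \approx 9.5855 \cdot 10^{5}$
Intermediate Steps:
$X = 960386$ ($X = 2653 \cdot 362 = 960386$)
$j{\left(s \right)} = \frac{2 s}{-40 + s}$ ($j{\left(s \right)} = \frac{s + s}{s - 40} = \frac{2 s}{-40 + s}$)
$\left(j{\left(-58 \right)} + X\right) - 1838 = \left(2 \left(-58\right) \frac{1}{-40 - 58} + 960386\right) - 1838 = \left(2 \left(-58\right) \frac{1}{-98} + 960386\right) - 1838 = \left(2 \left(-58\right) \left(- \frac{1}{98}\right) + 960386\right) - 1838 = \left(\frac{58}{49} + 960386\right) - 1838 = \frac{47058972}{49} - 1838 = \frac{46968910}{49}$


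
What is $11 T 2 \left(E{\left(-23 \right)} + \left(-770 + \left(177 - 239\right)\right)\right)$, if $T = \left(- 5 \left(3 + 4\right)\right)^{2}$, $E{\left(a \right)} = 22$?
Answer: $-21829500$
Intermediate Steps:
$T = 1225$ ($T = \left(\left(-5\right) 7\right)^{2} = \left(-35\right)^{2} = 1225$)
$11 T 2 \left(E{\left(-23 \right)} + \left(-770 + \left(177 - 239\right)\right)\right) = 11 \cdot 1225 \cdot 2 \left(22 + \left(-770 + \left(177 - 239\right)\right)\right) = 13475 \cdot 2 \left(22 - 832\right) = 26950 \left(22 - 832\right) = 26950 \left(-810\right) = -21829500$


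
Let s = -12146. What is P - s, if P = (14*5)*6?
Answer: 12566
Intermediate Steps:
P = 420 (P = 70*6 = 420)
P - s = 420 - 1*(-12146) = 420 + 12146 = 12566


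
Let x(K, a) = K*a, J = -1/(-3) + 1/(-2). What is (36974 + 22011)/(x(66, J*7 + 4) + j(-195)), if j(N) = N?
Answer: -58985/8 ≈ -7373.1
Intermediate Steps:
J = -⅙ (J = -1*(-⅓) + 1*(-½) = ⅓ - ½ = -⅙ ≈ -0.16667)
(36974 + 22011)/(x(66, J*7 + 4) + j(-195)) = (36974 + 22011)/(66*(-⅙*7 + 4) - 195) = 58985/(66*(-7/6 + 4) - 195) = 58985/(66*(17/6) - 195) = 58985/(187 - 195) = 58985/(-8) = 58985*(-⅛) = -58985/8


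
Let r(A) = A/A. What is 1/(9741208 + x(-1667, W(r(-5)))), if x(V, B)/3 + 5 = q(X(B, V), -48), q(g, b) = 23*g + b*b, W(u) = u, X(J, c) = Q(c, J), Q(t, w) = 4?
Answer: 1/9748381 ≈ 1.0258e-7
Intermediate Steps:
r(A) = 1
X(J, c) = 4
q(g, b) = b² + 23*g (q(g, b) = 23*g + b² = b² + 23*g)
x(V, B) = 7173 (x(V, B) = -15 + 3*((-48)² + 23*4) = -15 + 3*(2304 + 92) = -15 + 3*2396 = -15 + 7188 = 7173)
1/(9741208 + x(-1667, W(r(-5)))) = 1/(9741208 + 7173) = 1/9748381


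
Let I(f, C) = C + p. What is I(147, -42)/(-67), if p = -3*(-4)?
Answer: 30/67 ≈ 0.44776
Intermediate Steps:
p = 12
I(f, C) = 12 + C (I(f, C) = C + 12 = 12 + C)
I(147, -42)/(-67) = (12 - 42)/(-67) = -30*(-1/67) = 30/67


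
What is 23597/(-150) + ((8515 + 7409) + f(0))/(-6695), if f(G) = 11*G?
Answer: -32074103/200850 ≈ -159.69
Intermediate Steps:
23597/(-150) + ((8515 + 7409) + f(0))/(-6695) = 23597/(-150) + ((8515 + 7409) + 11*0)/(-6695) = 23597*(-1/150) + (15924 + 0)*(-1/6695) = -23597/150 + 15924*(-1/6695) = -23597/150 - 15924/6695 = -32074103/200850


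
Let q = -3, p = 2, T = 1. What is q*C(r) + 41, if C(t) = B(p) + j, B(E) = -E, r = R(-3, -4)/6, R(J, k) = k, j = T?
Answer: 44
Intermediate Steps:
j = 1
r = -2/3 (r = -4/6 = -4*1/6 = -2/3 ≈ -0.66667)
C(t) = -1 (C(t) = -1*2 + 1 = -2 + 1 = -1)
q*C(r) + 41 = -3*(-1) + 41 = 3 + 41 = 44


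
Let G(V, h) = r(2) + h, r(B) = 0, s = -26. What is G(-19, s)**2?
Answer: 676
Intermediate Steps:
G(V, h) = h (G(V, h) = 0 + h = h)
G(-19, s)**2 = (-26)**2 = 676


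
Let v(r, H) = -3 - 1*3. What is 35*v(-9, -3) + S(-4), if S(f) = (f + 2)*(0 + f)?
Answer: -202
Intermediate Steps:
v(r, H) = -6 (v(r, H) = -3 - 3 = -6)
S(f) = f*(2 + f) (S(f) = (2 + f)*f = f*(2 + f))
35*v(-9, -3) + S(-4) = 35*(-6) - 4*(2 - 4) = -210 - 4*(-2) = -210 + 8 = -202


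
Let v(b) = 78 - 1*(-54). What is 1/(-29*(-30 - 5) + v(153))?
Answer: 1/1147 ≈ 0.00087184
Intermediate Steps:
v(b) = 132 (v(b) = 78 + 54 = 132)
1/(-29*(-30 - 5) + v(153)) = 1/(-29*(-30 - 5) + 132) = 1/(-29*(-35) + 132) = 1/(1015 + 132) = 1/1147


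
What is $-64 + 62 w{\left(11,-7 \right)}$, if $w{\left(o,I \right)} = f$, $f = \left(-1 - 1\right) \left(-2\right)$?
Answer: $184$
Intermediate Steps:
$f = 4$ ($f = \left(-2\right) \left(-2\right) = 4$)
$w{\left(o,I \right)} = 4$
$-64 + 62 w{\left(11,-7 \right)} = -64 + 62 \cdot 4 = -64 + 248 = 184$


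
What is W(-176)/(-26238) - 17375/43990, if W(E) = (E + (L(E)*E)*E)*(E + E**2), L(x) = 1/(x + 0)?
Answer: 47646609875/115420962 ≈ 412.81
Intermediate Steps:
L(x) = 1/x
W(E) = 2*E*(E + E**2) (W(E) = (E + (E/E)*E)*(E + E**2) = (E + 1*E)*(E + E**2) = (E + E)*(E + E**2) = (2*E)*(E + E**2) = 2*E*(E + E**2))
W(-176)/(-26238) - 17375/43990 = (2*(-176)**2*(1 - 176))/(-26238) - 17375/43990 = (2*30976*(-175))*(-1/26238) - 17375*1/43990 = -10841600*(-1/26238) - 3475/8798 = 5420800/13119 - 3475/8798 = 47646609875/115420962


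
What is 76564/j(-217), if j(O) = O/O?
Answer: 76564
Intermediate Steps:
j(O) = 1
76564/j(-217) = 76564/1 = 76564*1 = 76564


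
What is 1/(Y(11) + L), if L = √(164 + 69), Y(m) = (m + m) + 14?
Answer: 36/1063 - √233/1063 ≈ 0.019507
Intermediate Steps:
Y(m) = 14 + 2*m (Y(m) = 2*m + 14 = 14 + 2*m)
L = √233 ≈ 15.264
1/(Y(11) + L) = 1/((14 + 2*11) + √233) = 1/((14 + 22) + √233) = 1/(36 + √233)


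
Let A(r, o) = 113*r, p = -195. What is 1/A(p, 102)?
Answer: -1/22035 ≈ -4.5382e-5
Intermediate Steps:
1/A(p, 102) = 1/(113*(-195)) = 1/(-22035) = -1/22035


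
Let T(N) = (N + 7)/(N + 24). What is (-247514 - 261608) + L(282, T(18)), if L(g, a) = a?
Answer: -21383099/42 ≈ -5.0912e+5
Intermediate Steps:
T(N) = (7 + N)/(24 + N)
(-247514 - 261608) + L(282, T(18)) = (-247514 - 261608) + (7 + 18)/(24 + 18) = -509122 + 25/42 = -21383099/42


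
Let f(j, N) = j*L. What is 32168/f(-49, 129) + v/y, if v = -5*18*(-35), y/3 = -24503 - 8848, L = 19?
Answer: -357937506/10349927 ≈ -34.584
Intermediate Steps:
f(j, N) = 19*j (f(j, N) = j*19 = 19*j)
y = -100053 (y = 3*(-24503 - 8848) = 3*(-33351) = -100053)
v = 3150 (v = -90*(-35) = 3150)
32168/f(-49, 129) + v/y = 32168/((19*(-49))) + 3150/(-100053) = 32168/(-931) + 3150*(-1/100053) = 32168*(-1/931) - 350/11117 = -32168/931 - 350/11117 = -357937506/10349927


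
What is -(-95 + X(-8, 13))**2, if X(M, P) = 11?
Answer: -7056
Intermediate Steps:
-(-95 + X(-8, 13))**2 = -(-95 + 11)**2 = -1*(-84)**2 = -1*7056 = -7056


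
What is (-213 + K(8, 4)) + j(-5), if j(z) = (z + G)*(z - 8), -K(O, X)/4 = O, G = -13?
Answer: -11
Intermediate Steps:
K(O, X) = -4*O
j(z) = (-13 + z)*(-8 + z) (j(z) = (z - 13)*(z - 8) = (-13 + z)*(-8 + z))
(-213 + K(8, 4)) + j(-5) = (-213 - 4*8) + (104 + (-5)**2 - 21*(-5)) = (-213 - 32) + (104 + 25 + 105) = -245 + 234 = -11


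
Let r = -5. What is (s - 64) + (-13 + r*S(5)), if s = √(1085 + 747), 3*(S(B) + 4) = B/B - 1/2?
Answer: -347/6 + 2*√458 ≈ -15.031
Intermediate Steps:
S(B) = -23/6 (S(B) = -4 + (B/B - 1/2)/3 = -4 + (1 - 1*½)/3 = -4 + (1 - ½)/3 = -4 + (⅓)*(½) = -4 + ⅙ = -23/6)
s = 2*√458 (s = √1832 = 2*√458 ≈ 42.802)
(s - 64) + (-13 + r*S(5)) = (2*√458 - 64) + (-13 - 5*(-23/6)) = (-64 + 2*√458) + (-13 + 115/6) = (-64 + 2*√458) + 37/6 = -347/6 + 2*√458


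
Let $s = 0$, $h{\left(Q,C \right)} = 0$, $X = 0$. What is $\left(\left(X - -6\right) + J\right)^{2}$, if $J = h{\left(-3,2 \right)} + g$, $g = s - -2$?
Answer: $64$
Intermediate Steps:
$g = 2$ ($g = 0 - -2 = 0 + 2 = 2$)
$J = 2$ ($J = 0 + 2 = 2$)
$\left(\left(X - -6\right) + J\right)^{2} = \left(\left(0 - -6\right) + 2\right)^{2} = \left(\left(0 + 6\right) + 2\right)^{2} = \left(6 + 2\right)^{2} = 8^{2} = 64$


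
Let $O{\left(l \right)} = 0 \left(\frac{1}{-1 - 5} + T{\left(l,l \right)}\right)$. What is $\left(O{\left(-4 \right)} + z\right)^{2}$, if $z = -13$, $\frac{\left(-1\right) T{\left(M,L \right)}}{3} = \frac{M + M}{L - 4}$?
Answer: $169$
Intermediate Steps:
$T{\left(M,L \right)} = - \frac{6 M}{-4 + L}$ ($T{\left(M,L \right)} = - 3 \frac{M + M}{L - 4} = - 3 \frac{2 M}{-4 + L} = - \frac{6 M}{-4 + L}$)
$O{\left(l \right)} = 0$ ($O{\left(l \right)} = 0 \left(\frac{1}{-1 - 5} - \frac{6 l}{-4 + l}\right) = 0 \left(\frac{1}{-6} - \frac{6 l}{-4 + l}\right) = 0 \left(- \frac{1}{6} - \frac{6 l}{-4 + l}\right) = 0$)
$\left(O{\left(-4 \right)} + z\right)^{2} = \left(0 - 13\right)^{2} = \left(-13\right)^{2} = 169$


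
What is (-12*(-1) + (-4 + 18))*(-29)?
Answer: -754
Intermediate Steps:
(-12*(-1) + (-4 + 18))*(-29) = (12 + 14)*(-29) = 26*(-29) = -754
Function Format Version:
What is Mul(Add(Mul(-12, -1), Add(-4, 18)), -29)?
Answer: -754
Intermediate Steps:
Mul(Add(Mul(-12, -1), Add(-4, 18)), -29) = Mul(Add(12, 14), -29) = Mul(26, -29) = -754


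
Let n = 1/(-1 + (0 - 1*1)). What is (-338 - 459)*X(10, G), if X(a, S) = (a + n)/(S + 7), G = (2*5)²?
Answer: -15143/214 ≈ -70.762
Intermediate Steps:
n = -½ (n = 1/(-1 + (0 - 1)) = 1/(-1 - 1) = 1/(-2) = -½ ≈ -0.50000)
G = 100 (G = 10² = 100)
X(a, S) = (-½ + a)/(7 + S) (X(a, S) = (a - ½)/(S + 7) = (-½ + a)/(7 + S))
(-338 - 459)*X(10, G) = (-338 - 459)*((-½ + 10)/(7 + 100)) = -797*19/(107*2) = -797*19/214 = -15143/214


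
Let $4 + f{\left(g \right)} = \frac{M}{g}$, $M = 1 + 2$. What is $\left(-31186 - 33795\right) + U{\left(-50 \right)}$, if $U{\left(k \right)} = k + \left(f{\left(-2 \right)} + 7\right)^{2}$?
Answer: $- \frac{260115}{4} \approx -65029.0$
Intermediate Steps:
$M = 3$
$f{\left(g \right)} = -4 + \frac{3}{g}$
$U{\left(k \right)} = \frac{9}{4} + k$ ($U{\left(k \right)} = k + \left(\left(-4 + \frac{3}{-2}\right) + 7\right)^{2} = k + \left(\left(-4 + 3 \left(- \frac{1}{2}\right)\right) + 7\right)^{2} = k + \left(\left(-4 - \frac{3}{2}\right) + 7\right)^{2} = k + \left(- \frac{11}{2} + 7\right)^{2} = k + \left(\frac{3}{2}\right)^{2} = k + \frac{9}{4} = \frac{9}{4} + k$)
$\left(-31186 - 33795\right) + U{\left(-50 \right)} = \left(-31186 - 33795\right) + \left(\frac{9}{4} - 50\right) = -64981 - \frac{191}{4} = - \frac{260115}{4}$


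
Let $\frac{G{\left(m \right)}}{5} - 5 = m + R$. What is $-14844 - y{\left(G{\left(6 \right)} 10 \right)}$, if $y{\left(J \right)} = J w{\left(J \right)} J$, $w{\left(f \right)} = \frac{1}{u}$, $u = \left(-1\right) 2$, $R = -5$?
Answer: $30156$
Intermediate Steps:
$u = -2$
$G{\left(m \right)} = 5 m$ ($G{\left(m \right)} = 25 + 5 \left(m - 5\right) = 25 + 5 \left(-5 + m\right) = 25 + \left(-25 + 5 m\right) = 5 m$)
$w{\left(f \right)} = - \frac{1}{2}$ ($w{\left(f \right)} = \frac{1}{-2} = - \frac{1}{2}$)
$y{\left(J \right)} = - \frac{J^{2}}{2}$ ($y{\left(J \right)} = J \left(- \frac{1}{2}\right) J = - \frac{J}{2} J = - \frac{J^{2}}{2}$)
$-14844 - y{\left(G{\left(6 \right)} 10 \right)} = -14844 - - \frac{\left(5 \cdot 6 \cdot 10\right)^{2}}{2} = -14844 - - \frac{\left(30 \cdot 10\right)^{2}}{2} = -14844 - - \frac{300^{2}}{2} = -14844 - \left(- \frac{1}{2}\right) 90000 = -14844 - -45000 = -14844 + 45000 = 30156$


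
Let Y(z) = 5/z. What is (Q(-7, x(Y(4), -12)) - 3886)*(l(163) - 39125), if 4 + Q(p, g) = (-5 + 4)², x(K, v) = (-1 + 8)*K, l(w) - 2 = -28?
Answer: 152258239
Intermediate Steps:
l(w) = -26 (l(w) = 2 - 28 = -26)
x(K, v) = 7*K
Q(p, g) = -3 (Q(p, g) = -4 + (-5 + 4)² = -4 + (-1)² = -4 + 1 = -3)
(Q(-7, x(Y(4), -12)) - 3886)*(l(163) - 39125) = (-3 - 3886)*(-26 - 39125) = -3889*(-39151) = 152258239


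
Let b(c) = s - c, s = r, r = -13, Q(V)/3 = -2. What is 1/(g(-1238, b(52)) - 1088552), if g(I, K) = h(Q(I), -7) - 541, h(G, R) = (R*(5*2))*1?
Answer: -1/1089163 ≈ -9.1814e-7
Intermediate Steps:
Q(V) = -6 (Q(V) = 3*(-2) = -6)
h(G, R) = 10*R (h(G, R) = (R*10)*1 = (10*R)*1 = 10*R)
s = -13
b(c) = -13 - c
g(I, K) = -611 (g(I, K) = 10*(-7) - 541 = -70 - 541 = -611)
1/(g(-1238, b(52)) - 1088552) = 1/(-611 - 1088552) = 1/(-1089163) = -1/1089163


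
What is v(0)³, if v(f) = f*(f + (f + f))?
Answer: 0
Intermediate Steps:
v(f) = 3*f² (v(f) = f*(f + 2*f) = f*(3*f) = 3*f²)
v(0)³ = (3*0²)³ = (3*0)³ = 0³ = 0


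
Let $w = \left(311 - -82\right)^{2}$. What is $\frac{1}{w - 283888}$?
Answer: $- \frac{1}{129439} \approx -7.7256 \cdot 10^{-6}$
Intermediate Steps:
$w = 154449$ ($w = \left(311 + \left(-125 + 207\right)\right)^{2} = \left(311 + 82\right)^{2} = 393^{2} = 154449$)
$\frac{1}{w - 283888} = \frac{1}{154449 - 283888} = \frac{1}{-129439} = - \frac{1}{129439}$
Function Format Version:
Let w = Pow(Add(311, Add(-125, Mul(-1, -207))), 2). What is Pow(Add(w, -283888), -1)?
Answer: Rational(-1, 129439) ≈ -7.7256e-6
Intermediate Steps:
w = 154449 (w = Pow(Add(311, Add(-125, 207)), 2) = Pow(Add(311, 82), 2) = Pow(393, 2) = 154449)
Pow(Add(w, -283888), -1) = Pow(Add(154449, -283888), -1) = Pow(-129439, -1) = Rational(-1, 129439)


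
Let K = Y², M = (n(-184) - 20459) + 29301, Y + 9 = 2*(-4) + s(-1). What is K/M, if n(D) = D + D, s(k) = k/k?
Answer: 128/4237 ≈ 0.030210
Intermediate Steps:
s(k) = 1
n(D) = 2*D
Y = -16 (Y = -9 + (2*(-4) + 1) = -9 + (-8 + 1) = -9 - 7 = -16)
M = 8474 (M = (2*(-184) - 20459) + 29301 = (-368 - 20459) + 29301 = -20827 + 29301 = 8474)
K = 256 (K = (-16)² = 256)
K/M = 256/8474 = 256*(1/8474) = 128/4237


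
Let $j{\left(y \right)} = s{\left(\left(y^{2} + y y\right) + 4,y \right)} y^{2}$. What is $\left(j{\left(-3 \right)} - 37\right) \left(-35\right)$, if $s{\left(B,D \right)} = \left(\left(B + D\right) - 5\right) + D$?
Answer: $-2170$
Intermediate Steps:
$s{\left(B,D \right)} = -5 + B + 2 D$ ($s{\left(B,D \right)} = \left(-5 + B + D\right) + D = -5 + B + 2 D$)
$j{\left(y \right)} = y^{2} \left(-1 + 2 y + 2 y^{2}\right)$ ($j{\left(y \right)} = \left(-5 + \left(\left(y^{2} + y y\right) + 4\right) + 2 y\right) y^{2} = \left(-5 + \left(\left(y^{2} + y^{2}\right) + 4\right) + 2 y\right) y^{2} = \left(-5 + \left(2 y^{2} + 4\right) + 2 y\right) y^{2} = \left(-5 + \left(4 + 2 y^{2}\right) + 2 y\right) y^{2} = \left(-1 + 2 y + 2 y^{2}\right) y^{2} = y^{2} \left(-1 + 2 y + 2 y^{2}\right)$)
$\left(j{\left(-3 \right)} - 37\right) \left(-35\right) = \left(\left(-3\right)^{2} \left(-1 + 2 \left(-3\right) + 2 \left(-3\right)^{2}\right) - 37\right) \left(-35\right) = \left(9 \left(-1 - 6 + 2 \cdot 9\right) - 37\right) \left(-35\right) = \left(9 \left(-1 - 6 + 18\right) - 37\right) \left(-35\right) = \left(9 \cdot 11 - 37\right) \left(-35\right) = \left(99 - 37\right) \left(-35\right) = 62 \left(-35\right) = -2170$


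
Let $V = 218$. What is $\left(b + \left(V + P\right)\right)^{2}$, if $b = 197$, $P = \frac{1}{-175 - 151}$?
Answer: $\frac{18303113521}{106276} \approx 1.7222 \cdot 10^{5}$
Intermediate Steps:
$P = - \frac{1}{326}$ ($P = \frac{1}{-326} = - \frac{1}{326} \approx -0.0030675$)
$\left(b + \left(V + P\right)\right)^{2} = \left(197 + \left(218 - \frac{1}{326}\right)\right)^{2} = \left(197 + \frac{71067}{326}\right)^{2} = \left(\frac{135289}{326}\right)^{2} = \frac{18303113521}{106276}$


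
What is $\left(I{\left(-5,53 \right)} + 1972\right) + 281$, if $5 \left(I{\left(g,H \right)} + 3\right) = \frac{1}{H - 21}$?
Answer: $\frac{360001}{160} \approx 2250.0$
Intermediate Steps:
$I{\left(g,H \right)} = -3 + \frac{1}{5 \left(-21 + H\right)}$ ($I{\left(g,H \right)} = -3 + \frac{1}{5 \left(H - 21\right)} = -3 + \frac{1}{5 \left(-21 + H\right)}$)
$\left(I{\left(-5,53 \right)} + 1972\right) + 281 = \left(\frac{316 - 795}{5 \left(-21 + 53\right)} + 1972\right) + 281 = \left(\frac{316 - 795}{5 \cdot 32} + 1972\right) + 281 = \left(\frac{1}{5} \cdot \frac{1}{32} \left(-479\right) + 1972\right) + 281 = \left(- \frac{479}{160} + 1972\right) + 281 = \frac{315041}{160} + 281 = \frac{360001}{160}$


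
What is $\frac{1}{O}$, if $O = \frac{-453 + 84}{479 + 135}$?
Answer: $- \frac{614}{369} \approx -1.664$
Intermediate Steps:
$O = - \frac{369}{614} \approx -0.60098$
$\frac{1}{O} = \frac{1}{- \frac{369}{614}} = - \frac{614}{369}$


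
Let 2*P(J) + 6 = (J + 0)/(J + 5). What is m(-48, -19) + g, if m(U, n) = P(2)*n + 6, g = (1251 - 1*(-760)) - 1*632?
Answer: 10075/7 ≈ 1439.3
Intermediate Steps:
P(J) = -3 + J/(2*(5 + J)) (P(J) = -3 + ((J + 0)/(J + 5))/2 = -3 + (J/(5 + J))/2 = -3 + J/(2*(5 + J)))
g = 1379 (g = (1251 + 760) - 632 = 2011 - 632 = 1379)
m(U, n) = 6 - 20*n/7 (m(U, n) = (5*(-6 - 1*2)/(2*(5 + 2)))*n + 6 = ((5/2)*(-6 - 2)/7)*n + 6 = ((5/2)*(⅐)*(-8))*n + 6 = -20*n/7 + 6 = 6 - 20*n/7)
m(-48, -19) + g = (6 - 20/7*(-19)) + 1379 = (6 + 380/7) + 1379 = 422/7 + 1379 = 10075/7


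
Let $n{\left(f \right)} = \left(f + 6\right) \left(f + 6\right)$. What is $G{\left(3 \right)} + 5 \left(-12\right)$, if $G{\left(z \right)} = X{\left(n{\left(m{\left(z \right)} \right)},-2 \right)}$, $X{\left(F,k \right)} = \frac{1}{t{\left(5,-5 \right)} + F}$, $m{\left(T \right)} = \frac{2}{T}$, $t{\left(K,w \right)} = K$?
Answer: $- \frac{26691}{445} \approx -59.98$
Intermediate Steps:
$n{\left(f \right)} = \left(6 + f\right)^{2}$ ($n{\left(f \right)} = \left(6 + f\right) \left(6 + f\right) = \left(6 + f\right)^{2}$)
$X{\left(F,k \right)} = \frac{1}{5 + F}$
$G{\left(z \right)} = \frac{1}{5 + \left(6 + \frac{2}{z}\right)^{2}}$
$G{\left(3 \right)} + 5 \left(-12\right) = \frac{3^{2}}{4 + 24 \cdot 3 + 41 \cdot 3^{2}} + 5 \left(-12\right) = \frac{9}{4 + 72 + 41 \cdot 9} - 60 = \frac{9}{4 + 72 + 369} - 60 = \frac{9}{445} - 60 = - \frac{26691}{445}$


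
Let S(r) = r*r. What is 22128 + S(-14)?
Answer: 22324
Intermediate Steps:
S(r) = r²
22128 + S(-14) = 22128 + (-14)² = 22128 + 196 = 22324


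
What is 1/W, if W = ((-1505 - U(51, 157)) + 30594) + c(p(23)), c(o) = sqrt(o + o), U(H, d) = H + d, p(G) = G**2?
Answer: 28881/834111103 - 23*sqrt(2)/834111103 ≈ 3.4586e-5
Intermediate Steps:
c(o) = sqrt(2)*sqrt(o) (c(o) = sqrt(2*o) = sqrt(2)*sqrt(o))
W = 28881 + 23*sqrt(2) (W = ((-1505 - (51 + 157)) + 30594) + sqrt(2)*sqrt(23**2) = ((-1505 - 1*208) + 30594) + sqrt(2)*sqrt(529) = ((-1505 - 208) + 30594) + sqrt(2)*23 = (-1713 + 30594) + 23*sqrt(2) = 28881 + 23*sqrt(2) ≈ 28914.)
1/W = 1/(28881 + 23*sqrt(2))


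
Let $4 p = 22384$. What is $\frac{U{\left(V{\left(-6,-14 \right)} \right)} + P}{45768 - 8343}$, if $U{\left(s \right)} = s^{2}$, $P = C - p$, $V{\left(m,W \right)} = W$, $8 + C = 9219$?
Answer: $\frac{3811}{37425} \approx 0.10183$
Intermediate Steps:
$C = 9211$ ($C = -8 + 9219 = 9211$)
$p = 5596$ ($p = \frac{1}{4} \cdot 22384 = 5596$)
$P = 3615$ ($P = 9211 - 5596 = 3615$)
$\frac{U{\left(V{\left(-6,-14 \right)} \right)} + P}{45768 - 8343} = \frac{\left(-14\right)^{2} + 3615}{45768 - 8343} = \frac{196 + 3615}{37425} = 3811 \cdot \frac{1}{37425} = \frac{3811}{37425}$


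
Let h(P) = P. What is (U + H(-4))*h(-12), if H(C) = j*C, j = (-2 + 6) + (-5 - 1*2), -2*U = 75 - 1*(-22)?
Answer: 438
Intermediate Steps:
U = -97/2 (U = -(75 - 1*(-22))/2 = -(75 + 22)/2 = -1/2*97 = -97/2 ≈ -48.500)
j = -3 (j = 4 + (-5 - 2) = 4 - 7 = -3)
H(C) = -3*C
(U + H(-4))*h(-12) = (-97/2 - 3*(-4))*(-12) = (-97/2 + 12)*(-12) = -73/2*(-12) = 438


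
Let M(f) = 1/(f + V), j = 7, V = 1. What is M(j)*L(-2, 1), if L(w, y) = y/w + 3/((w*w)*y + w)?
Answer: 1/8 ≈ 0.12500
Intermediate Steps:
M(f) = 1/(1 + f) (M(f) = 1/(f + 1) = 1/(1 + f))
L(w, y) = 3/(w + y*w**2) + y/w (L(w, y) = y/w + 3/(w**2*y + w) = y/w + 3/(y*w**2 + w) = y/w + 3/(w + y*w**2) = 3/(w + y*w**2) + y/w)
M(j)*L(-2, 1) = ((3 + 1 - 2*1**2)/((-2)*(1 - 2*1)))/(1 + 7) = (-(3 + 1 - 2*1)/(2*(1 - 2)))/8 = (-1/2*(3 + 1 - 2)/(-1))/8 = (-1/2*(-1)*2)/8 = (1/8)*1 = 1/8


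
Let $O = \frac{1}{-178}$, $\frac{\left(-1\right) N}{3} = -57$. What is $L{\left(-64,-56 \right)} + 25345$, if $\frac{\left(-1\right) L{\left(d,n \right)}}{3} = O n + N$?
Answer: $\frac{2209964}{89} \approx 24831.0$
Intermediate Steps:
$N = 171$ ($N = \left(-3\right) \left(-57\right) = 171$)
$O = - \frac{1}{178} \approx -0.005618$
$L{\left(d,n \right)} = -513 + \frac{3 n}{178}$ ($L{\left(d,n \right)} = - 3 \left(- \frac{n}{178} + 171\right) = - 3 \left(171 - \frac{n}{178}\right) = -513 + \frac{3 n}{178}$)
$L{\left(-64,-56 \right)} + 25345 = \left(-513 + \frac{3}{178} \left(-56\right)\right) + 25345 = \left(-513 - \frac{84}{89}\right) + 25345 = - \frac{45741}{89} + 25345 = \frac{2209964}{89}$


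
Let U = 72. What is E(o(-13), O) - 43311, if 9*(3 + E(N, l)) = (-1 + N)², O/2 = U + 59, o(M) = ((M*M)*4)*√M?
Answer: -2110171/3 - 1352*I*√13/9 ≈ -7.0339e+5 - 541.63*I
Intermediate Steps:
o(M) = 4*M^(5/2) (o(M) = (M²*4)*√M = (4*M²)*√M = 4*M^(5/2))
O = 262 (O = 2*(72 + 59) = 2*131 = 262)
E(N, l) = -3 + (-1 + N)²/9
E(o(-13), O) - 43311 = (-3 + (-1 + 4*(-13)^(5/2))²/9) - 43311 = (-3 + (-1 + 4*(169*I*√13))²/9) - 43311 = (-3 + (-1 + 676*I*√13)²/9) - 43311 = -43314 + (-1 + 676*I*√13)²/9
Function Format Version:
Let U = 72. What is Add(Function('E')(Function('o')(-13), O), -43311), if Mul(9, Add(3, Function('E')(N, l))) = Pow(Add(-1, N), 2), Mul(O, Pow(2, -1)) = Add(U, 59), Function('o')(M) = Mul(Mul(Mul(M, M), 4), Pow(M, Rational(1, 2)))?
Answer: Add(Rational(-2110171, 3), Mul(Rational(-1352, 9), I, Pow(13, Rational(1, 2)))) ≈ Add(-7.0339e+5, Mul(-541.63, I))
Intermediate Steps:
Function('o')(M) = Mul(4, Pow(M, Rational(5, 2))) (Function('o')(M) = Mul(Mul(Pow(M, 2), 4), Pow(M, Rational(1, 2))) = Mul(Mul(4, Pow(M, 2)), Pow(M, Rational(1, 2))) = Mul(4, Pow(M, Rational(5, 2))))
O = 262 (O = Mul(2, Add(72, 59)) = Mul(2, 131) = 262)
Function('E')(N, l) = Add(-3, Mul(Rational(1, 9), Pow(Add(-1, N), 2)))
Add(Function('E')(Function('o')(-13), O), -43311) = Add(Add(-3, Mul(Rational(1, 9), Pow(Add(-1, Mul(4, Pow(-13, Rational(5, 2)))), 2))), -43311) = Add(Add(-3, Mul(Rational(1, 9), Pow(Add(-1, Mul(4, Mul(169, I, Pow(13, Rational(1, 2))))), 2))), -43311) = Add(Add(-3, Mul(Rational(1, 9), Pow(Add(-1, Mul(676, I, Pow(13, Rational(1, 2)))), 2))), -43311) = Add(-43314, Mul(Rational(1, 9), Pow(Add(-1, Mul(676, I, Pow(13, Rational(1, 2)))), 2)))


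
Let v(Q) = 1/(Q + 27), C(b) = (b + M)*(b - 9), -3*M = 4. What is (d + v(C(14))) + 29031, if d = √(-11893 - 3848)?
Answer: 7867404/271 + 3*I*√1749 ≈ 29031.0 + 125.46*I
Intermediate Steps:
M = -4/3 (M = -⅓*4 = -4/3 ≈ -1.3333)
C(b) = (-9 + b)*(-4/3 + b) (C(b) = (b - 4/3)*(b - 9) = (-4/3 + b)*(-9 + b) = (-9 + b)*(-4/3 + b))
v(Q) = 1/(27 + Q)
d = 3*I*√1749 (d = √(-15741) = 3*I*√1749 ≈ 125.46*I)
(d + v(C(14))) + 29031 = (3*I*√1749 + 1/(27 + (12 + 14² - 31/3*14))) + 29031 = (3*I*√1749 + 1/(27 + (12 + 196 - 434/3))) + 29031 = (3*I*√1749 + 1/(27 + 190/3)) + 29031 = (3*I*√1749 + 1/(271/3)) + 29031 = (3*I*√1749 + 3/271) + 29031 = (3/271 + 3*I*√1749) + 29031 = 7867404/271 + 3*I*√1749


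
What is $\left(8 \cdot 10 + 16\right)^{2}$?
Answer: $9216$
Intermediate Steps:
$\left(8 \cdot 10 + 16\right)^{2} = \left(80 + 16\right)^{2} = 96^{2} = 9216$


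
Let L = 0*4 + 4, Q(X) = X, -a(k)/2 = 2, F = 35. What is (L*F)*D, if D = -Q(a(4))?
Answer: 560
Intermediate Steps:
a(k) = -4 (a(k) = -2*2 = -4)
L = 4 (L = 0 + 4 = 4)
D = 4 (D = -1*(-4) = 4)
(L*F)*D = (4*35)*4 = 140*4 = 560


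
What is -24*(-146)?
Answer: 3504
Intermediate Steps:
-24*(-146) = -6*(-584) = 3504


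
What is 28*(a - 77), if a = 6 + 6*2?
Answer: -1652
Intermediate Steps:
a = 18 (a = 6 + 12 = 18)
28*(a - 77) = 28*(18 - 77) = 28*(-59) = -1652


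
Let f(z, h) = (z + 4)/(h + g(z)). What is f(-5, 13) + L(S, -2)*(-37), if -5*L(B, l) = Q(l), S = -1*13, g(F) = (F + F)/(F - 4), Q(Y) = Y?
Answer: -9443/635 ≈ -14.871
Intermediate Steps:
g(F) = 2*F/(-4 + F) (g(F) = (2*F)/(-4 + F) = 2*F/(-4 + F))
S = -13
L(B, l) = -l/5
f(z, h) = (4 + z)/(h + 2*z/(-4 + z)) (f(z, h) = (z + 4)/(h + 2*z/(-4 + z)) = (4 + z)/(h + 2*z/(-4 + z)))
f(-5, 13) + L(S, -2)*(-37) = (-4 - 5)*(4 - 5)/(2*(-5) + 13*(-4 - 5)) - ⅕*(-2)*(-37) = -9*(-1)/(-10 + 13*(-9)) + (⅖)*(-37) = -9*(-1)/(-10 - 117) - 74/5 = -9*(-1)/(-127) - 74/5 = -1/127*(-9)*(-1) - 74/5 = -9/127 - 74/5 = -9443/635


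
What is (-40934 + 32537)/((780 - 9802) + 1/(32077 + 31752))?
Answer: 178657371/191955079 ≈ 0.93073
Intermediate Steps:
(-40934 + 32537)/((780 - 9802) + 1/(32077 + 31752)) = -8397/(-9022 + 1/63829) = -8397/(-575865237/63829) = -8397*(-63829/575865237) = 178657371/191955079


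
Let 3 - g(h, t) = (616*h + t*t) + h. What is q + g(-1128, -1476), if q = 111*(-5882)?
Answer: -2135499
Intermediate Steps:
g(h, t) = 3 - t² - 617*h (g(h, t) = 3 - ((616*h + t*t) + h) = 3 - ((616*h + t²) + h) = 3 - ((t² + 616*h) + h) = 3 - (t² + 617*h) = 3 + (-t² - 617*h) = 3 - t² - 617*h)
q = -652902
q + g(-1128, -1476) = -652902 + (3 - 1*(-1476)² - 617*(-1128)) = -652902 + (3 - 1*2178576 + 695976) = -652902 + (3 - 2178576 + 695976) = -652902 - 1482597 = -2135499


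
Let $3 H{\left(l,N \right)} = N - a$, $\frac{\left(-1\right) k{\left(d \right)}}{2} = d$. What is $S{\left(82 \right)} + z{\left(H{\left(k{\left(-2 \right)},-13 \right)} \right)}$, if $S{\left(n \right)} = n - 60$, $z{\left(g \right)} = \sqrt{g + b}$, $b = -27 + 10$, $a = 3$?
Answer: $22 + \frac{i \sqrt{201}}{3} \approx 22.0 + 4.7258 i$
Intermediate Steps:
$k{\left(d \right)} = - 2 d$
$H{\left(l,N \right)} = -1 + \frac{N}{3}$ ($H{\left(l,N \right)} = \frac{N - 3}{3} = \frac{-3 + N}{3} = -1 + \frac{N}{3}$)
$b = -17$
$z{\left(g \right)} = \sqrt{-17 + g}$ ($z{\left(g \right)} = \sqrt{g - 17} = \sqrt{-17 + g}$)
$S{\left(n \right)} = -60 + n$ ($S{\left(n \right)} = n - 60 = -60 + n$)
$S{\left(82 \right)} + z{\left(H{\left(k{\left(-2 \right)},-13 \right)} \right)} = \left(-60 + 82\right) + \sqrt{-17 + \left(-1 + \frac{1}{3} \left(-13\right)\right)} = 22 + \sqrt{-17 - \frac{16}{3}} = 22 + \sqrt{- \frac{67}{3}} = 22 + \frac{i \sqrt{201}}{3}$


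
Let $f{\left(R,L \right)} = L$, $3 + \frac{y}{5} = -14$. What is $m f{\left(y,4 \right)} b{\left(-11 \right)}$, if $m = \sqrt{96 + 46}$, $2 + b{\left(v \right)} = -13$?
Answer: $- 60 \sqrt{142} \approx -714.98$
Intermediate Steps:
$y = -85$ ($y = -15 + 5 \left(-14\right) = -15 - 70 = -85$)
$b{\left(v \right)} = -15$ ($b{\left(v \right)} = -2 - 13 = -15$)
$m = \sqrt{142} \approx 11.916$
$m f{\left(y,4 \right)} b{\left(-11 \right)} = \sqrt{142} \cdot 4 \left(-15\right) = 4 \sqrt{142} \left(-15\right) = - 60 \sqrt{142}$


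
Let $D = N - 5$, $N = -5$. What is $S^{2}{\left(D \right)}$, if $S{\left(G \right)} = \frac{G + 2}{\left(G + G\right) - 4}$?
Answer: $\frac{1}{9} \approx 0.11111$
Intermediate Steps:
$D = -10$ ($D = -5 - 5 = -10$)
$S{\left(G \right)} = \frac{2 + G}{-4 + 2 G}$ ($S{\left(G \right)} = \frac{2 + G}{2 G - 4} = \frac{2 + G}{-4 + 2 G}$)
$S^{2}{\left(D \right)} = \left(\frac{2 - 10}{2 \left(-2 - 10\right)}\right)^{2} = \left(\frac{1}{2} \frac{1}{-12} \left(-8\right)\right)^{2} = \left(\frac{1}{2} \left(- \frac{1}{12}\right) \left(-8\right)\right)^{2} = \left(\frac{1}{3}\right)^{2} = \frac{1}{9}$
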